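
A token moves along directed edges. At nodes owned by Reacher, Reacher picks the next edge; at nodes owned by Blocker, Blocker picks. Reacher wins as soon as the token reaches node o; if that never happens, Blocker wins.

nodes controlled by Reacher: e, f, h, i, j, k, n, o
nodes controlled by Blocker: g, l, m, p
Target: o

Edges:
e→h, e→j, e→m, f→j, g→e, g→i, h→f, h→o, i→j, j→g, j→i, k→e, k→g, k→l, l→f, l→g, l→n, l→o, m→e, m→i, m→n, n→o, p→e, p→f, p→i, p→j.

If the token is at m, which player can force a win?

A0 = {o}
A1: add {h, n} — h (Reacher) has h→o; n (Reacher) has n→o.
A2: add {e} — e (Reacher) has e→h.
A3: add {k} — k (Reacher) has k→e.
A4 = A3; e.g. f (Reacher) has no edge into A3. Fixed point.
m never enters the attractor, so Blocker can avoid the target forever.

Blocker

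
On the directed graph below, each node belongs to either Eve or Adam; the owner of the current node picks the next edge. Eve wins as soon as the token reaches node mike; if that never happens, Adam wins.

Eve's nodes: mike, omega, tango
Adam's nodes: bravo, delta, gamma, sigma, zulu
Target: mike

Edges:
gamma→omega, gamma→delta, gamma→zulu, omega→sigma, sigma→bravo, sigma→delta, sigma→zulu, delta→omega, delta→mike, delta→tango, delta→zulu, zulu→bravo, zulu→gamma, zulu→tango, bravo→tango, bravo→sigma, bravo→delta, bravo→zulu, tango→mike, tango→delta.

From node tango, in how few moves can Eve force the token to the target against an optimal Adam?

A0 = {mike}
A1: add {tango} — tango (Eve) has tango→mike.
A2 = A1; e.g. bravo (Adam) can still go to sigma. Fixed point.
tango enters the attractor at level 1, so Eve can force the target in 1 move from there.

1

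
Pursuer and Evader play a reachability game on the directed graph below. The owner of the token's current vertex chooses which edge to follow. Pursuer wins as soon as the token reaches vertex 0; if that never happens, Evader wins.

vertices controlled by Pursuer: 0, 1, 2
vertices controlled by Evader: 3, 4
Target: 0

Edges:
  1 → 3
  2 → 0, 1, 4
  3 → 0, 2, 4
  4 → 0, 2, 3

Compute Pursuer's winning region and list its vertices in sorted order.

A0 = {0}
A1: add {2} — 2 (Pursuer) has 2→0.
A2 = A1; e.g. 1 (Pursuer) has no edge into A1. Fixed point.
Pursuer's winning region = {0, 2}.

0, 2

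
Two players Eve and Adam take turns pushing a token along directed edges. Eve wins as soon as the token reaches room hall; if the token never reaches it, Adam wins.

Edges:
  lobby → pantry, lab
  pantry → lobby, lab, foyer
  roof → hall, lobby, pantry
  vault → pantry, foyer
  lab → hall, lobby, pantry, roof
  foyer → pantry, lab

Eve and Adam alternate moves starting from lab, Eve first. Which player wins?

Eve

Track states (vertex, player-to-move).
A0 = {(hall,Eve), (hall,Adam)}
A1: add {(roof,Eve), (lab,Eve)}.
(lab,Eve) ∈ A1 ⇒ Eve forces the target.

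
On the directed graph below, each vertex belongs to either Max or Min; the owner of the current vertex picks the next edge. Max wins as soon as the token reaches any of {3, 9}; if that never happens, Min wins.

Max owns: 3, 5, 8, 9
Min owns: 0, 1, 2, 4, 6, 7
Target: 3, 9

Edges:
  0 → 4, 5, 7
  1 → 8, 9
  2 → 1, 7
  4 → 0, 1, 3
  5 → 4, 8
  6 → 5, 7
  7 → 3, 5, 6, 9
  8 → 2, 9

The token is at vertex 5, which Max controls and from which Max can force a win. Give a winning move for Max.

8

A0 = {3, 9}
A1: add {8} — 8 (Max) has 8→9.
A2: add {1, 5} — 1 (Min): all of {8, 9} already in; 5 (Max) has 5→8.
A3 = A2; e.g. 0 (Min) can still go to 4. Fixed point.
From 5, successor 8 is in the attractor (rank 1); the other successor 4 is not.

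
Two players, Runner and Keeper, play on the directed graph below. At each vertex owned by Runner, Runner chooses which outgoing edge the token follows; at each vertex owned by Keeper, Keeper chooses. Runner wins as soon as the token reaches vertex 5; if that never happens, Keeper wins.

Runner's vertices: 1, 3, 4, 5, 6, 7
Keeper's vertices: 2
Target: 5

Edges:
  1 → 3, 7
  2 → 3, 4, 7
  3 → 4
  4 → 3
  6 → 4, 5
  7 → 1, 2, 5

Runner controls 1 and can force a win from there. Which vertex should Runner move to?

7

A0 = {5}
A1: add {6, 7} — 6 (Runner) has 6→5; 7 (Runner) has 7→5.
A2: add {1} — 1 (Runner) has 1→7.
A3 = A2; e.g. 2 (Keeper) can still go to 3. Fixed point.
From 1, successor 7 is in the attractor (rank 1); the other successor 3 is not.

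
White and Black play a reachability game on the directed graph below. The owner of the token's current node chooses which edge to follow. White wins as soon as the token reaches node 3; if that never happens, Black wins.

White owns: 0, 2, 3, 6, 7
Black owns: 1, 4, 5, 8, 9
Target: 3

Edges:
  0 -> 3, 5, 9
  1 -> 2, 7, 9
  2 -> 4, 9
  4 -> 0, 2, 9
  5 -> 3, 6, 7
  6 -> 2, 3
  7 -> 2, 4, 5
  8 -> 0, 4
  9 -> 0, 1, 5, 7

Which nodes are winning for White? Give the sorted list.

A0 = {3}
A1: add {0, 6} — 0 (White) has 0→3; 6 (White) has 6→3.
A2 = A1; e.g. 1 (Black) can still go to 2. Fixed point.
White's winning region = {0, 3, 6}.

0, 3, 6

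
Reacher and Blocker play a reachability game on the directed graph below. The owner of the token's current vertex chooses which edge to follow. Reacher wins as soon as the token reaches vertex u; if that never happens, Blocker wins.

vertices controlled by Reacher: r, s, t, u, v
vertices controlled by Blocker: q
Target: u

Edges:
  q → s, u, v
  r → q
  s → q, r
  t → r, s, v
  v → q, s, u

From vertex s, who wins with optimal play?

A0 = {u}
A1: add {v} — v (Reacher) has v→u.
A2: add {t} — t (Reacher) has t→v.
A3 = A2; e.g. q (Blocker) can still go to s. Fixed point.
s never enters the attractor, so Blocker can avoid the target forever.

Blocker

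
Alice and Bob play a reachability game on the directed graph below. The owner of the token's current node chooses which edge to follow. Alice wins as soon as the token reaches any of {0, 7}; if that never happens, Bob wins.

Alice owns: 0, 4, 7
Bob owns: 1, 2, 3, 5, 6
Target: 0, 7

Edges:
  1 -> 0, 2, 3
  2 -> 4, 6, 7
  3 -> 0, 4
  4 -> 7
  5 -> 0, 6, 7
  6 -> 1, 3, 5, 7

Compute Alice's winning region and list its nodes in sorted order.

0, 3, 4, 7

A0 = {0, 7}
A1: add {4} — 4 (Alice) has 4→7.
A2: add {3} — 3 (Bob): all of {0, 4} already in.
A3 = A2; e.g. 1 (Bob) can still go to 2. Fixed point.
Alice's winning region = {0, 3, 4, 7}.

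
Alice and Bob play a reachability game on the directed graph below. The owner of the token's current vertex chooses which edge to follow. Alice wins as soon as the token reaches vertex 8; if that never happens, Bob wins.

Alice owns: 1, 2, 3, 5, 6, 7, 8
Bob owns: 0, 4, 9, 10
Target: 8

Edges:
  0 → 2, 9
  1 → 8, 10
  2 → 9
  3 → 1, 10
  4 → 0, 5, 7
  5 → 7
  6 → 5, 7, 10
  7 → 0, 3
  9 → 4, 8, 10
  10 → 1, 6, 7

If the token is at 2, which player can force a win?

A0 = {8}
A1: add {1} — 1 (Alice) has 1→8.
A2: add {3} — 3 (Alice) has 3→1.
A3: add {7} — 7 (Alice) has 7→3.
A4: add {5, 6} — 5 (Alice) has 5→7; 6 (Alice) has 6→7.
A5: add {10} — 10 (Bob): all of {1, 6, 7} already in.
A6 = A5; e.g. 0 (Bob) can still go to 2. Fixed point.
2 never enters the attractor, so Bob can avoid the target forever.

Bob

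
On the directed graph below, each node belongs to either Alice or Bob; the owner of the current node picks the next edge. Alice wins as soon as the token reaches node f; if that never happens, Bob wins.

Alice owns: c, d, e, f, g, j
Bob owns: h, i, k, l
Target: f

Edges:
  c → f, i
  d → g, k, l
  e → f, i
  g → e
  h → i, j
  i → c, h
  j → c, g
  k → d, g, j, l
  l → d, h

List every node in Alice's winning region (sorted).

c, d, e, f, g, j

A0 = {f}
A1: add {c, e} — c (Alice) has c→f; e (Alice) has e→f.
A2: add {g, j} — g (Alice) has g→e; j (Alice) has j→c.
A3: add {d} — d (Alice) has d→g.
A4 = A3; e.g. h (Bob) can still go to i. Fixed point.
Alice's winning region = {c, d, e, f, g, j}.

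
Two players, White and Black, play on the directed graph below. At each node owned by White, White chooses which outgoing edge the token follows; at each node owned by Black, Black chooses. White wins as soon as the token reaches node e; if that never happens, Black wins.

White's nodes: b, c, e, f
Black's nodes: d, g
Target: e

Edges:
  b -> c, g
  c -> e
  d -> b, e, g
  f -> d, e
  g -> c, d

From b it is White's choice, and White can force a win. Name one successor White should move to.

A0 = {e}
A1: add {c, f} — c (White) has c→e; f (White) has f→e.
A2: add {b} — b (White) has b→c.
A3 = A2; e.g. d (Black) can still go to g. Fixed point.
From b, successor c is in the attractor (rank 1); the other successor g is not.

c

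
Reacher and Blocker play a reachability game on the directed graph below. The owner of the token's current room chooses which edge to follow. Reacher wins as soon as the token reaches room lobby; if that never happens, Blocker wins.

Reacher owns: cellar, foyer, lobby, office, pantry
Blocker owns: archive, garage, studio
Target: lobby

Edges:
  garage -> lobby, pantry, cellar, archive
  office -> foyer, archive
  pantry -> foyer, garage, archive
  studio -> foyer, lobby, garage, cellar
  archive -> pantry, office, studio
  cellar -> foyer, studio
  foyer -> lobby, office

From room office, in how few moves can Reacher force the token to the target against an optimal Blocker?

2

A0 = {lobby}
A1: add {foyer} — foyer (Reacher) has foyer→lobby.
A2: add {cellar, office, pantry} — pantry (Reacher) has pantry→foyer; office (Reacher) has office→foyer; cellar (Reacher) has cellar→foyer.
A3 = A2; e.g. garage (Blocker) can still go to archive. Fixed point.
office enters the attractor at level 2, so Reacher can force the target in 2 moves from there.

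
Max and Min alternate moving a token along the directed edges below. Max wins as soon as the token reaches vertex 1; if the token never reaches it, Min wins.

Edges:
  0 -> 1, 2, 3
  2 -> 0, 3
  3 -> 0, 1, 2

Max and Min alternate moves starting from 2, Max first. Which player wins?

Min

Track states (vertex, player-to-move).
A0 = {(1,Max), (1,Min)}
A1: add {(0,Max), (3,Max)}.
A2: add {(2,Min)}.
A3 = A2; e.g. (0,Min) stays out. (2,Max) never enters ⇒ Min avoids the target.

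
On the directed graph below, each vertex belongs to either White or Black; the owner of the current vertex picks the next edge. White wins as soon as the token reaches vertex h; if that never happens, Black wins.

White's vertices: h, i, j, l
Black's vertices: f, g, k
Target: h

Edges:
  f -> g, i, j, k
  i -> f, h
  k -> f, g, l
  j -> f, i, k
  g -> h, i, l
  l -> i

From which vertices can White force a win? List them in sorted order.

g, h, i, j, l

A0 = {h}
A1: add {i} — i (White) has i→h.
A2: add {j, l} — j (White) has j→i; l (White) has l→i.
A3: add {g} — g (Black): all of {h, i, l} already in.
A4 = A3; e.g. f (Black) can still go to k. Fixed point.
White's winning region = {g, h, i, j, l}.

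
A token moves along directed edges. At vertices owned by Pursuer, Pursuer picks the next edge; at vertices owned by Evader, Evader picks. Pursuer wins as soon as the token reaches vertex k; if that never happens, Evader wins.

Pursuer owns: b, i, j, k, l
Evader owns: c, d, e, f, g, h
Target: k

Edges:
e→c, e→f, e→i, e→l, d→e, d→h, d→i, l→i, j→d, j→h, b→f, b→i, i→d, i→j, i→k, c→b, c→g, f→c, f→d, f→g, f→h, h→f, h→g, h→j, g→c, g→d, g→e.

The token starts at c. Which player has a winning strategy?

Evader

A0 = {k}
A1: add {i} — i (Pursuer) has i→k.
A2: add {b, l} — b (Pursuer) has b→i; l (Pursuer) has l→i.
A3 = A2; e.g. c (Evader) can still go to g. Fixed point.
c never enters the attractor, so Evader can avoid the target forever.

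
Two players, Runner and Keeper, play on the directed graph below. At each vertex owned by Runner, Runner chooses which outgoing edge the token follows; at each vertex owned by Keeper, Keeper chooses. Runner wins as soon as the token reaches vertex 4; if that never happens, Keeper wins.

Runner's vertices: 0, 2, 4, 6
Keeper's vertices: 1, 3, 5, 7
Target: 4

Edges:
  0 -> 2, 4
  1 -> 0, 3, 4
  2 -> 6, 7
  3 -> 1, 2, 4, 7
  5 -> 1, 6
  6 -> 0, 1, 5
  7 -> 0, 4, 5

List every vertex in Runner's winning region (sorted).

0, 2, 4, 6

A0 = {4}
A1: add {0} — 0 (Runner) has 0→4.
A2: add {6} — 6 (Runner) has 6→0.
A3: add {2} — 2 (Runner) has 2→6.
A4 = A3; e.g. 1 (Keeper) can still go to 3. Fixed point.
Runner's winning region = {0, 2, 4, 6}.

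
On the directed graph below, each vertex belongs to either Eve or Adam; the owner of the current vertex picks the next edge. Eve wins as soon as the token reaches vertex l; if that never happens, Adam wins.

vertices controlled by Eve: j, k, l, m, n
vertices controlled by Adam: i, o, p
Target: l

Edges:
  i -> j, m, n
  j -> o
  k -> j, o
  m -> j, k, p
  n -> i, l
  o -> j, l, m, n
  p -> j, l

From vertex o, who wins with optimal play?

A0 = {l}
A1: add {n} — n (Eve) has n→l.
A2 = A1; e.g. i (Adam) can still go to j. Fixed point.
o never enters the attractor, so Adam can avoid the target forever.

Adam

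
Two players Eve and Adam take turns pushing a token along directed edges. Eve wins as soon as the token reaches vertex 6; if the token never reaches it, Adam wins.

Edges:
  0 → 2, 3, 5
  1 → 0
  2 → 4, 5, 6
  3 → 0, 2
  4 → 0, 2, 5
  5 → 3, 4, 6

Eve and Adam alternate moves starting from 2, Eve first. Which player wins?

Track states (vertex, player-to-move).
A0 = {(6,Eve), (6,Adam)}
A1: add {(2,Eve), (5,Eve)}.
(2,Eve) ∈ A1 ⇒ Eve forces the target.

Eve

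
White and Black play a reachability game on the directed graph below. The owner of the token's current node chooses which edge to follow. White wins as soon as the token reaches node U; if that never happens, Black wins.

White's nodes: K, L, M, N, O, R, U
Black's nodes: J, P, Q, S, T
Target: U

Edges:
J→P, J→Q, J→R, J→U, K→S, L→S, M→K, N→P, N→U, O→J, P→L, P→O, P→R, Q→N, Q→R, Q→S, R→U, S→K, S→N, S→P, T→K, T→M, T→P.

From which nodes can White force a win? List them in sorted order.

N, R, U

A0 = {U}
A1: add {N, R} — N (White) has N→U; R (White) has R→U.
A2 = A1; e.g. J (Black) can still go to P. Fixed point.
White's winning region = {N, R, U}.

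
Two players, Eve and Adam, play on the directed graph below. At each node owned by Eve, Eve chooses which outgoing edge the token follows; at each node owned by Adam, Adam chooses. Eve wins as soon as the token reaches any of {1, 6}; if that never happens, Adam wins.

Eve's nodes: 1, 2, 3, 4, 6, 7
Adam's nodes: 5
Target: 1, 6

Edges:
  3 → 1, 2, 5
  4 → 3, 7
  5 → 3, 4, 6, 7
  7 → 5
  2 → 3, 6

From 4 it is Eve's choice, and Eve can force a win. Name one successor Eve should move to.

A0 = {1, 6}
A1: add {2, 3} — 2 (Eve) has 2→6; 3 (Eve) has 3→1.
A2: add {4} — 4 (Eve) has 4→3.
A3 = A2; e.g. 5 (Adam) can still go to 7. Fixed point.
From 4, successor 3 is in the attractor (rank 1); the other successor 7 is not.

3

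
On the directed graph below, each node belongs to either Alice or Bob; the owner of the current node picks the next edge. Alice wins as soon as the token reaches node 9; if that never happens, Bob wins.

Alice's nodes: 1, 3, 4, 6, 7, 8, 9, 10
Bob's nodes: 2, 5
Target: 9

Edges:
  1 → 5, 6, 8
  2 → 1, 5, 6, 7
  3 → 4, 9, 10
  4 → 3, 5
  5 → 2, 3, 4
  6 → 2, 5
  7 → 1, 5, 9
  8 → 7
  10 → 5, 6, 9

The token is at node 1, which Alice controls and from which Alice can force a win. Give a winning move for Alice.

A0 = {9}
A1: add {3, 7, 10} — 3 (Alice) has 3→9; 7 (Alice) has 7→9; 10 (Alice) has 10→9.
A2: add {4, 8} — 4 (Alice) has 4→3; 8 (Alice) has 8→7.
A3: add {1} — 1 (Alice) has 1→8.
A4 = A3; e.g. 2 (Bob) can still go to 5. Fixed point.
From 1, successor 8 is in the attractor (rank 2); the other successors 5, 6 are not.

8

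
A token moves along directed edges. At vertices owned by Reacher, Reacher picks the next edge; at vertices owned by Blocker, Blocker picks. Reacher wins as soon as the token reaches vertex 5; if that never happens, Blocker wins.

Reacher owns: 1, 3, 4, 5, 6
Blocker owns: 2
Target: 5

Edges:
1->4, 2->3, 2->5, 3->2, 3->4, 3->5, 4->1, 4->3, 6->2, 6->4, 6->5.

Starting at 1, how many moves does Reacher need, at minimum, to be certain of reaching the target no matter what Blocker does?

3

A0 = {5}
A1: add {3, 6} — 3 (Reacher) has 3→5; 6 (Reacher) has 6→5.
A2: add {2, 4} — 2 (Blocker): all of {3, 5} already in; 4 (Reacher) has 4→3.
A3: add {1} — 1 (Reacher) has 1→4.
A3 = all vertices. Fixed point.
1 enters the attractor at level 3, so Reacher can force the target in 3 moves from there.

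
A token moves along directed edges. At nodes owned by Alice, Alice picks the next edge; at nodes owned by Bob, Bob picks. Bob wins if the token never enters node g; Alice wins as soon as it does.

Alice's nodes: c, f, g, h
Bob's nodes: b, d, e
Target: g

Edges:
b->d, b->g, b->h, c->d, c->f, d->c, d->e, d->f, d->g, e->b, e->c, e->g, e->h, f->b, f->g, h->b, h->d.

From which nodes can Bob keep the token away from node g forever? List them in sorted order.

b, d, e, h

A0 = {g}
A1: add {f} — f (Alice) has f→g.
A2: add {c} — c (Alice) has c→f.
A3 = A2; e.g. b (Bob) can still go to d. Fixed point.
Alice's attractor = {c, f, g}; Bob avoids the target exactly from the complement.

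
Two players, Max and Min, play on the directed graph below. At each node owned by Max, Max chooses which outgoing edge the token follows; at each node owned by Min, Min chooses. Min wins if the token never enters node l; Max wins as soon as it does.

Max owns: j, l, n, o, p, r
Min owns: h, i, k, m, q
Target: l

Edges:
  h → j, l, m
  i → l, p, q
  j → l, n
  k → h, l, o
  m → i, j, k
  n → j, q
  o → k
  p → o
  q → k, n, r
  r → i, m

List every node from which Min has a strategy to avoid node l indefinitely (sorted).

h, i, k, m, o, p, q, r

A0 = {l}
A1: add {j} — j (Max) has j→l.
A2: add {n} — n (Max) has n→j.
A3 = A2; e.g. h (Min) can still go to m. Fixed point.
Max's attractor = {j, l, n}; Min avoids the target exactly from the complement.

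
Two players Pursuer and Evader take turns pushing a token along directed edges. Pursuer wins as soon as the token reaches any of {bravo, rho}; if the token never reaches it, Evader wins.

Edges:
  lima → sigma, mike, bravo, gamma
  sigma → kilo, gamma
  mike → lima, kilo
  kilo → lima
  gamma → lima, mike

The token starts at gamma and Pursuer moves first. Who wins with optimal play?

Track states (vertex, player-to-move).
A0 = {(bravo,Pursuer), (bravo,Evader), (rho,Pursuer), (rho,Evader)}
A1: add {(lima,Pursuer)}.
A2: add {(kilo,Evader)}.
A3: add {(sigma,Pursuer), (mike,Pursuer)}.
A4: add {(gamma,Evader)}.
A5 = A4; e.g. (lima,Evader) stays out. (gamma,Pursuer) never enters ⇒ Evader avoids the target.

Evader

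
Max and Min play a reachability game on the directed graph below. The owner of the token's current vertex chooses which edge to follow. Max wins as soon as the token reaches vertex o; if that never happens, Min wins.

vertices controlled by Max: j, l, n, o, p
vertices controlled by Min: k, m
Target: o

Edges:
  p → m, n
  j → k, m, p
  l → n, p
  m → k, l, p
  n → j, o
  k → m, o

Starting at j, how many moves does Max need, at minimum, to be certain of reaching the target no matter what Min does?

A0 = {o}
A1: add {n} — n (Max) has n→o.
A2: add {l, p} — l (Max) has l→n; p (Max) has p→n.
A3: add {j} — j (Max) has j→p.
A4 = A3; e.g. k (Min) can still go to m. Fixed point.
j enters the attractor at level 3, so Max can force the target in 3 moves from there.

3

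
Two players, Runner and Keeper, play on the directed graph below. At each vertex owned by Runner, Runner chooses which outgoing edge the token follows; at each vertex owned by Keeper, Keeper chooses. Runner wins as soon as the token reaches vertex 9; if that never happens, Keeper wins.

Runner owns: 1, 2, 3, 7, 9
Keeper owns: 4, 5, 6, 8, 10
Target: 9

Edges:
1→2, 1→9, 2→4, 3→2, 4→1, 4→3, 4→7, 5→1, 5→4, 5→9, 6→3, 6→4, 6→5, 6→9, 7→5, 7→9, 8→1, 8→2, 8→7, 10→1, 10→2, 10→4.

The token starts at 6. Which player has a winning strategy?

A0 = {9}
A1: add {1, 7} — 1 (Runner) has 1→9; 7 (Runner) has 7→9.
A2 = A1; e.g. 2 (Runner) has no edge into A1. Fixed point.
6 never enters the attractor, so Keeper can avoid the target forever.

Keeper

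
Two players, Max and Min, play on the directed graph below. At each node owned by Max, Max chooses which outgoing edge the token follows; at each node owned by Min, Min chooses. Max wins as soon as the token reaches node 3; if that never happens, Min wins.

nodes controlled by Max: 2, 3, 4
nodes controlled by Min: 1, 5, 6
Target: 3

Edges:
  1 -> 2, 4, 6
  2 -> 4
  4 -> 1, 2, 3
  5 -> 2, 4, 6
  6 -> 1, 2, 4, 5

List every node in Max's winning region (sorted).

A0 = {3}
A1: add {4} — 4 (Max) has 4→3.
A2: add {2} — 2 (Max) has 2→4.
A3 = A2; e.g. 1 (Min) can still go to 6. Fixed point.
Max's winning region = {2, 3, 4}.

2, 3, 4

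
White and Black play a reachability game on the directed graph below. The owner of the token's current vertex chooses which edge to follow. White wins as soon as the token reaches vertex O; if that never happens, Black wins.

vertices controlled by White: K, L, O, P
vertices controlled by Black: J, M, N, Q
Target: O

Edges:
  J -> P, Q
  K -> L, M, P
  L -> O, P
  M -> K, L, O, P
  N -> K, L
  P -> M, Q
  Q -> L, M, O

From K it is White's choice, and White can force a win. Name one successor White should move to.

A0 = {O}
A1: add {L} — L (White) has L→O.
A2: add {K} — K (White) has K→L.
A3: add {N} — N (Black): all of {K, L} already in.
A4 = A3; e.g. J (Black) can still go to P. Fixed point.
From K, successor L is in the attractor (rank 1); the other successors M, P are not.

L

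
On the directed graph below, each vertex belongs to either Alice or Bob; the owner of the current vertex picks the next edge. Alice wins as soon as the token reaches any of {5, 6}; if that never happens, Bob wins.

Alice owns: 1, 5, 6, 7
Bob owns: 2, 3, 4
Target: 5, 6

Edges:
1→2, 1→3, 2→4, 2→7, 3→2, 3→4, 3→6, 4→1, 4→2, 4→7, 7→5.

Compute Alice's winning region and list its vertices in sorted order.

A0 = {5, 6}
A1: add {7} — 7 (Alice) has 7→5.
A2 = A1; e.g. 1 (Alice) has no edge into A1. Fixed point.
Alice's winning region = {5, 6, 7}.

5, 6, 7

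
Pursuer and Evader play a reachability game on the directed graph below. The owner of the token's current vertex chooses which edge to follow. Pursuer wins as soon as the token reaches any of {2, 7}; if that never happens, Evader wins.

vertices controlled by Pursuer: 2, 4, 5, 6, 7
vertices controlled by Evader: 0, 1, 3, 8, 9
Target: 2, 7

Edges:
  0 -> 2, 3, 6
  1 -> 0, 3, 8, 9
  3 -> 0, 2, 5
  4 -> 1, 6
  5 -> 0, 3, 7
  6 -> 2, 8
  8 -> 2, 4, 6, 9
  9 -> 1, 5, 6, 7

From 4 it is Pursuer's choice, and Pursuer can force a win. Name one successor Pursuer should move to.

6

A0 = {2, 7}
A1: add {5, 6} — 5 (Pursuer) has 5→7; 6 (Pursuer) has 6→2.
A2: add {4} — 4 (Pursuer) has 4→6.
A3 = A2; e.g. 0 (Evader) can still go to 3. Fixed point.
From 4, successor 6 is in the attractor (rank 1); the other successor 1 is not.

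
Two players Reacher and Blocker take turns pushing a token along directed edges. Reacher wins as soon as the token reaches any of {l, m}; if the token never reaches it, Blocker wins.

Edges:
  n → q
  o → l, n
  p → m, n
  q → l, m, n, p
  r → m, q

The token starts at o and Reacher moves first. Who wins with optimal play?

Track states (vertex, player-to-move).
A0 = {(l,Reacher), (l,Blocker), (m,Reacher), (m,Blocker)}
A1: add {(o,Reacher), (p,Reacher), (q,Reacher), (r,Reacher)}.
(o,Reacher) ∈ A1 ⇒ Reacher forces the target.

Reacher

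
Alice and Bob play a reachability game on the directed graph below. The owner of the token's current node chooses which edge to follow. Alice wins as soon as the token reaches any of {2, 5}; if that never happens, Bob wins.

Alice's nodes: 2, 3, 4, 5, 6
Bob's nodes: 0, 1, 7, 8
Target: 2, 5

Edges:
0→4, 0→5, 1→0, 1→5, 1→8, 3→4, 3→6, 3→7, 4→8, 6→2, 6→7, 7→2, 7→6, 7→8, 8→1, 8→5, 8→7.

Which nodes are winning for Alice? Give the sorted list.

2, 3, 5, 6

A0 = {2, 5}
A1: add {6} — 6 (Alice) has 6→2.
A2: add {3} — 3 (Alice) has 3→6.
A3 = A2; e.g. 0 (Bob) can still go to 4. Fixed point.
Alice's winning region = {2, 3, 5, 6}.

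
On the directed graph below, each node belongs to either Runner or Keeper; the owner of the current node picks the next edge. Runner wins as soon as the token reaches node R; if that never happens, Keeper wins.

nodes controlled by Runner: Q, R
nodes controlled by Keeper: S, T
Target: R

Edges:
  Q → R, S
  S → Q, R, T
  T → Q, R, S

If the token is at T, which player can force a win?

Keeper

A0 = {R}
A1: add {Q} — Q (Runner) has Q→R.
A2 = A1; e.g. S (Keeper) can still go to T. Fixed point.
T never enters the attractor, so Keeper can avoid the target forever.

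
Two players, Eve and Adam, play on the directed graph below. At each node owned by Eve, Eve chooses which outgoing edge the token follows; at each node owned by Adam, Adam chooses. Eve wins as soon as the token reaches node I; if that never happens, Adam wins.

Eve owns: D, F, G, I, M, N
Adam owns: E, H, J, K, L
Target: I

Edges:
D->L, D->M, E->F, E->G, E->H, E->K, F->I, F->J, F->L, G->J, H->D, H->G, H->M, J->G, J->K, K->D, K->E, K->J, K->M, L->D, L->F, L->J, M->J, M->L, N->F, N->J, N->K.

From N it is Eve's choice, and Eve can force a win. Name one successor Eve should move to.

A0 = {I}
A1: add {F} — F (Eve) has F→I.
A2: add {N} — N (Eve) has N→F.
A3 = A2; e.g. D (Eve) has no edge into A2. Fixed point.
From N, successor F is in the attractor (rank 1); the other successors J, K are not.

F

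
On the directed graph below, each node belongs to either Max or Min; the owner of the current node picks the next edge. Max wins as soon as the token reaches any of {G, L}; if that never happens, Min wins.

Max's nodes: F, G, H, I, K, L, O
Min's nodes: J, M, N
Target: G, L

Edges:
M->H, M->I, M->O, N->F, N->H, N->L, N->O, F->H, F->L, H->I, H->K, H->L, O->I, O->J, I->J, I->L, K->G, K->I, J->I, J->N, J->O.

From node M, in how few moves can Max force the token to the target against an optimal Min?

A0 = {G, L}
A1: add {F, H, I, K} — F (Max) has F→L; H (Max) has H→L; I (Max) has I→L; K (Max) has K→G.
A2: add {O} — O (Max) has O→I.
A3: add {M, N} — M (Min): all of {H, I, O} already in; N (Min): all of {F, H, L, O} already in.
M enters the attractor at level 3, so Max can force the target in 3 moves from there.

3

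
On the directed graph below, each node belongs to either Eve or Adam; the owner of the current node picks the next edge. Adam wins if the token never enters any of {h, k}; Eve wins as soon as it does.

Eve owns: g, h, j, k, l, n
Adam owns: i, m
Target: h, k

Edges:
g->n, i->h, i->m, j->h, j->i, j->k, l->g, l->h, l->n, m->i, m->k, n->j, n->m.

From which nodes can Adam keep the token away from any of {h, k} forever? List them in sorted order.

A0 = {h, k}
A1: add {j, l} — j (Eve) has j→h; l (Eve) has l→h.
A2: add {n} — n (Eve) has n→j.
A3: add {g} — g (Eve) has g→n.
A4 = A3; e.g. i (Adam) can still go to m. Fixed point.
Eve's attractor = {g, h, j, k, l, n}; Adam avoids the target exactly from the complement.

i, m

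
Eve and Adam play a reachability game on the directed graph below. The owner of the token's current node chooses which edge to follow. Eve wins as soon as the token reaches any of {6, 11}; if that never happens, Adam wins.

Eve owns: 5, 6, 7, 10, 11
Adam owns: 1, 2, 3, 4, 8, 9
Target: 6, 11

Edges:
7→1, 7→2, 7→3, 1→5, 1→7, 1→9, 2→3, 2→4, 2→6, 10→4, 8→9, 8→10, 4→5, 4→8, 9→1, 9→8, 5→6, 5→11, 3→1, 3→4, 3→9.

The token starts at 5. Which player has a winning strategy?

A0 = {6, 11}
A1: add {5} — 5 (Eve) has 5→6.
A2 = A1; e.g. 1 (Adam) can still go to 7. Fixed point.
5 ∈ A1, so Eve can force the target.

Eve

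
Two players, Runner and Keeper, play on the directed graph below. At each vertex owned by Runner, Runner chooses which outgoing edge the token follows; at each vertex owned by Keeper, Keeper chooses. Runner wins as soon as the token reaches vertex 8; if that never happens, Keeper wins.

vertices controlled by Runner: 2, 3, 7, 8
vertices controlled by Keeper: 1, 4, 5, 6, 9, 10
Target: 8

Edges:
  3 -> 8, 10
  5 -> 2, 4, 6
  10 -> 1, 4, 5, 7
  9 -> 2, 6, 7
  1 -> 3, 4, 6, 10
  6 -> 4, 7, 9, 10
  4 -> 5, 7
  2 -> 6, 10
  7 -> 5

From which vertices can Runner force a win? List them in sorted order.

A0 = {8}
A1: add {3} — 3 (Runner) has 3→8.
A2 = A1; e.g. 1 (Keeper) can still go to 4. Fixed point.
Runner's winning region = {3, 8}.

3, 8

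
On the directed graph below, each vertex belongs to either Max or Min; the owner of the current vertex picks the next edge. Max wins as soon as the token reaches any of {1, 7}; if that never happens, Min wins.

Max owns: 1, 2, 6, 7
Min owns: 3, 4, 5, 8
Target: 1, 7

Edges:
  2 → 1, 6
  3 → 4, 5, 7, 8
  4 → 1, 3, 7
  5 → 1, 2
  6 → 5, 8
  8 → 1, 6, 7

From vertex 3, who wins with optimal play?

Min

A0 = {1, 7}
A1: add {2} — 2 (Max) has 2→1.
A2: add {5} — 5 (Min): all of {1, 2} already in.
A3: add {6} — 6 (Max) has 6→5.
A4: add {8} — 8 (Min): all of {1, 6, 7} already in.
A5 = A4; e.g. 3 (Min) can still go to 4. Fixed point.
3 never enters the attractor, so Min can avoid the target forever.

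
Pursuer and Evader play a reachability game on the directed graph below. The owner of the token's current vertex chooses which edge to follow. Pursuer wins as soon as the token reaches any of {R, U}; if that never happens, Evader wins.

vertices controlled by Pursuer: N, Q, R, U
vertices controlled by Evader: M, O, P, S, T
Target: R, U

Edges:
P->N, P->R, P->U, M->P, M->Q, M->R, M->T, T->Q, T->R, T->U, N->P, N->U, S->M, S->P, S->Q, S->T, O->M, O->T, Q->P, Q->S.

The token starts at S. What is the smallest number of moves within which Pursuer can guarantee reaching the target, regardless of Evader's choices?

6

A0 = {R, U}
A1: add {N} — N (Pursuer) has N→U.
A2: add {P} — P (Evader): all of {N, R, U} already in.
A3: add {Q} — Q (Pursuer) has Q→P.
A4: add {T} — T (Evader): all of {Q, R, U} already in.
A5: add {M} — M (Evader): all of {P, Q, R, T} already in.
A6: add {O, S} — O (Evader): all of {M, T} already in; S (Evader): all of {M, P, Q, T} already in.
A6 = all vertices. Fixed point.
S enters the attractor at level 6, so Pursuer can force the target in 6 moves from there.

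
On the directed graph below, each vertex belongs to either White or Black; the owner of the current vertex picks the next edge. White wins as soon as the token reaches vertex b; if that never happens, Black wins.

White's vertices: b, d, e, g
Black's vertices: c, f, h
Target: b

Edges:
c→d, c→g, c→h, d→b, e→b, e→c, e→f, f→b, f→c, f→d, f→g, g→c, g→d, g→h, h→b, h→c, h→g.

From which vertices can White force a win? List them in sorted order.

A0 = {b}
A1: add {d, e} — d (White) has d→b; e (White) has e→b.
A2: add {g} — g (White) has g→d.
A3 = A2; e.g. c (Black) can still go to h. Fixed point.
White's winning region = {b, d, e, g}.

b, d, e, g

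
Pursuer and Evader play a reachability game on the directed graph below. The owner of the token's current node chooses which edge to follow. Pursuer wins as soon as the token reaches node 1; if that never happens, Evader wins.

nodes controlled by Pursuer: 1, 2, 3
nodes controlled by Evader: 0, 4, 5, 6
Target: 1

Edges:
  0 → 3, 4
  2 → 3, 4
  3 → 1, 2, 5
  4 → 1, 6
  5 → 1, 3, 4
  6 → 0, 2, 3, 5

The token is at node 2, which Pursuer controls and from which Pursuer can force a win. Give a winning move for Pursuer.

3

A0 = {1}
A1: add {3} — 3 (Pursuer) has 3→1.
A2: add {2} — 2 (Pursuer) has 2→3.
A3 = A2; e.g. 0 (Evader) can still go to 4. Fixed point.
From 2, successor 3 is in the attractor (rank 1); the other successor 4 is not.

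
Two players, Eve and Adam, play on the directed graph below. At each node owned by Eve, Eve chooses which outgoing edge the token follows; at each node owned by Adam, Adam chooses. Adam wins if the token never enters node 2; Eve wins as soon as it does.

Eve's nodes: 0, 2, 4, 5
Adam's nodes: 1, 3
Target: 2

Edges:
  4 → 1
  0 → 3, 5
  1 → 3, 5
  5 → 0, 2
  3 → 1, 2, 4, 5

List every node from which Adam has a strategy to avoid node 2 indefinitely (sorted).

A0 = {2}
A1: add {5} — 5 (Eve) has 5→2.
A2: add {0} — 0 (Eve) has 0→5.
A3 = A2; e.g. 1 (Adam) can still go to 3. Fixed point.
Eve's attractor = {0, 2, 5}; Adam avoids the target exactly from the complement.

1, 3, 4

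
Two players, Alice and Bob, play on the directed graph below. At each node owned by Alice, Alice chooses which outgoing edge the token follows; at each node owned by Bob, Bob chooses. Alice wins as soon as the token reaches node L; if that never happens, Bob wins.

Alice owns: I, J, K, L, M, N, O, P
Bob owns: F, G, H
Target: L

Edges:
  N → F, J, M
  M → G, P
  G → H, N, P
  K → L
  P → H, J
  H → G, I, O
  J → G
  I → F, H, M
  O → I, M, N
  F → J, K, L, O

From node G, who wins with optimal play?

A0 = {L}
A1: add {K} — K (Alice) has K→L.
A2 = A1; e.g. F (Bob) can still go to J. Fixed point.
G never enters the attractor, so Bob can avoid the target forever.

Bob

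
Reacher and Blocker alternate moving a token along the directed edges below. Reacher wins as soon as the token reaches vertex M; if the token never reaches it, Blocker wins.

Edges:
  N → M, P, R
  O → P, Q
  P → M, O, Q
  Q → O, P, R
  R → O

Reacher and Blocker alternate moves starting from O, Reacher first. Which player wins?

Blocker

Track states (vertex, player-to-move).
A0 = {(M,Reacher), (M,Blocker)}
A1: add {(N,Reacher), (P,Reacher)}.
A2 = A1; e.g. (N,Blocker) stays out. (O,Reacher) never enters ⇒ Blocker avoids the target.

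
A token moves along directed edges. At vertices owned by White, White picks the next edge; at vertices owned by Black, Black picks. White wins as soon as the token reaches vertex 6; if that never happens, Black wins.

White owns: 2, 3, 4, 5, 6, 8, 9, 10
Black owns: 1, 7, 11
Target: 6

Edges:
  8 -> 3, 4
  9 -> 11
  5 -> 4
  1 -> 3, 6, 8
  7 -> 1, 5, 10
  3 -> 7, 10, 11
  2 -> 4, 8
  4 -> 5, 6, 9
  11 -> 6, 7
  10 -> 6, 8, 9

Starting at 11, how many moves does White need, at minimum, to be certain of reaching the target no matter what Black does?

5

A0 = {6}
A1: add {4, 10} — 4 (White) has 4→6; 10 (White) has 10→6.
A2: add {2, 3, 5, 8} — 2 (White) has 2→4; 3 (White) has 3→10; 5 (White) has 5→4; 8 (White) has 8→4.
A3: add {1} — 1 (Black): all of {3, 6, 8} already in.
A4: add {7} — 7 (Black): all of {1, 5, 10} already in.
A5: add {11} — 11 (Black): all of {6, 7} already in.
11 enters the attractor at level 5, so White can force the target in 5 moves from there.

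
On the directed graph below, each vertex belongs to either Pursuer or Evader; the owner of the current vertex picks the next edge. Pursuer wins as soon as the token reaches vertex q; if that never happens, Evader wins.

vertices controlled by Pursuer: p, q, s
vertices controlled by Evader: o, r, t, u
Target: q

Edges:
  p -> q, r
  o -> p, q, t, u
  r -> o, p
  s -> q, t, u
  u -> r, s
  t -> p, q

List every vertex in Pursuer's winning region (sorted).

A0 = {q}
A1: add {p, s} — p (Pursuer) has p→q; s (Pursuer) has s→q.
A2: add {t} — t (Evader): all of {p, q} already in.
A3 = A2; e.g. o (Evader) can still go to u. Fixed point.
Pursuer's winning region = {p, q, s, t}.

p, q, s, t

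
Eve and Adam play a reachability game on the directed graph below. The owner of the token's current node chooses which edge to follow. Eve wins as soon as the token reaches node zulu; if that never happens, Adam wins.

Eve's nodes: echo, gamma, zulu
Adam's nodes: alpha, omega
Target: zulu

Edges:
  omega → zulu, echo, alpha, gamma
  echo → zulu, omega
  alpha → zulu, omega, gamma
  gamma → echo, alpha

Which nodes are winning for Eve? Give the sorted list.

echo, gamma, zulu

A0 = {zulu}
A1: add {echo} — echo (Eve) has echo→zulu.
A2: add {gamma} — gamma (Eve) has gamma→echo.
A3 = A2; e.g. omega (Adam) can still go to alpha. Fixed point.
Eve's winning region = {echo, gamma, zulu}.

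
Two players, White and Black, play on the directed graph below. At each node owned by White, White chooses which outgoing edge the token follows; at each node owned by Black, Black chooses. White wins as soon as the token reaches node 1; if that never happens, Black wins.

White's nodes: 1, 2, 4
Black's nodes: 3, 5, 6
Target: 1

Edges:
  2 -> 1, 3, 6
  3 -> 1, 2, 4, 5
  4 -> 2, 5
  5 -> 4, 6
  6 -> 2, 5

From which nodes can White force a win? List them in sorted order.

1, 2, 4

A0 = {1}
A1: add {2} — 2 (White) has 2→1.
A2: add {4} — 4 (White) has 4→2.
A3 = A2; e.g. 3 (Black) can still go to 5. Fixed point.
White's winning region = {1, 2, 4}.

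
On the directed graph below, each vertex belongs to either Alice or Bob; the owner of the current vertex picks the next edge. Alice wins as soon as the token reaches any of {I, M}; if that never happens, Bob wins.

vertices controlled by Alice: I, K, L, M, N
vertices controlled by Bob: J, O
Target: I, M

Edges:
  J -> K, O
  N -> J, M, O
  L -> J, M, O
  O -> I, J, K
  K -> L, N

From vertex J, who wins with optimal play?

Bob

A0 = {I, M}
A1: add {L, N} — L (Alice) has L→M; N (Alice) has N→M.
A2: add {K} — K (Alice) has K→L.
A3 = A2; e.g. J (Bob) can still go to O. Fixed point.
J never enters the attractor, so Bob can avoid the target forever.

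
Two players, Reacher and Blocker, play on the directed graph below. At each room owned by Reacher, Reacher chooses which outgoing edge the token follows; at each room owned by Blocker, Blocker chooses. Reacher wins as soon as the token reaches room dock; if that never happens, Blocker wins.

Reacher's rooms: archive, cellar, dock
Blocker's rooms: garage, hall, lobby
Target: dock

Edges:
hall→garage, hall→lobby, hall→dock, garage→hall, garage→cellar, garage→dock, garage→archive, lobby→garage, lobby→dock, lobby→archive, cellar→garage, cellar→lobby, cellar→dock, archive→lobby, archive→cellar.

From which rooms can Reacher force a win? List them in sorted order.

archive, cellar, dock

A0 = {dock}
A1: add {cellar} — cellar (Reacher) has cellar→dock.
A2: add {archive} — archive (Reacher) has archive→cellar.
A3 = A2; e.g. hall (Blocker) can still go to garage. Fixed point.
Reacher's winning region = {archive, cellar, dock}.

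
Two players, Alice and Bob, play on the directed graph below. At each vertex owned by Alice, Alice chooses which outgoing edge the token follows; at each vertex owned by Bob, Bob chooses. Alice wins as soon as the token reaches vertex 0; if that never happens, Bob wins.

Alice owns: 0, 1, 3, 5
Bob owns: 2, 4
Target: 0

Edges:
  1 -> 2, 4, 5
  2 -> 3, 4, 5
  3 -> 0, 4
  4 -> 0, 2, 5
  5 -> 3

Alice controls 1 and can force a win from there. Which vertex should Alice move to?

A0 = {0}
A1: add {3} — 3 (Alice) has 3→0.
A2: add {5} — 5 (Alice) has 5→3.
A3: add {1} — 1 (Alice) has 1→5.
A4 = A3; e.g. 2 (Bob) can still go to 4. Fixed point.
From 1, successor 5 is in the attractor (rank 2); the other successors 2, 4 are not.

5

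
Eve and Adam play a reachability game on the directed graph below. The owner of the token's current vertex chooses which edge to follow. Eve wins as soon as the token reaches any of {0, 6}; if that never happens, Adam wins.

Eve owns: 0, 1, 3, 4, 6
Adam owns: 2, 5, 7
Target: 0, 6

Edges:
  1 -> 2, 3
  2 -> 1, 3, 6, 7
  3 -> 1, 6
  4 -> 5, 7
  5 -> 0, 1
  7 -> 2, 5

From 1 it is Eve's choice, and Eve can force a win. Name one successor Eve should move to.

A0 = {0, 6}
A1: add {3} — 3 (Eve) has 3→6.
A2: add {1} — 1 (Eve) has 1→3.
A3: add {5} — 5 (Adam): all of {0, 1} already in.
A4: add {4} — 4 (Eve) has 4→5.
A5 = A4; e.g. 2 (Adam) can still go to 7. Fixed point.
From 1, successor 3 is in the attractor (rank 1); the other successor 2 is not.

3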